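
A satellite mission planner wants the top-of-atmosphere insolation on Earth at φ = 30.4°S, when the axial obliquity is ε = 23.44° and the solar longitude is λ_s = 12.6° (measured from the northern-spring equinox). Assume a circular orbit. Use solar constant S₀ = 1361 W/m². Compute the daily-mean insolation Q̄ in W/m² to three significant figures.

Solar declination: sin δ = sin ε · sin λ_s = sin 23.44° × sin 12.6° = 0.08677, so δ = +4.978°.
cos H₀ = −tan(-30.4°) tan(+4.978°) = 0.0511, H₀ = 1.5197 rad.
Bracket: H₀ sin φ sin δ + cos φ cos δ sin H₀ = 1.5197×-0.50603×0.08677 + 0.86251×0.99623×0.99869 = -0.066727 + 0.858133 = 0.791406.
Q̄ = (S₀/π) × [bracket] = (1361/π) × 0.791406 = 342.9 W/m².

Q̄ ≈ 343 W/m²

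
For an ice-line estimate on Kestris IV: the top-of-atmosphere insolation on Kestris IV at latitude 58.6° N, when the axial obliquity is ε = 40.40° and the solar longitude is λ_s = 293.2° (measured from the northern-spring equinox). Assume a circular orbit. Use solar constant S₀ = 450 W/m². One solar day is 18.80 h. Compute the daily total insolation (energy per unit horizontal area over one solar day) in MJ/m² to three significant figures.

0.00 MJ/m²

Solar declination: sin δ = sin ε · sin λ_s = sin 40.40° × sin 293.2° = -0.59571, so δ = -36.563°.
cos H₀ = −tan(+58.6°) tan(-36.563°) = 1.2151 ≥ 1 ⇒ polar night, H₀ = 0 and Q̄ = 0.
Daily total = Q̄ × 18.80 h × 3600 s/h = 0.00 MJ/m².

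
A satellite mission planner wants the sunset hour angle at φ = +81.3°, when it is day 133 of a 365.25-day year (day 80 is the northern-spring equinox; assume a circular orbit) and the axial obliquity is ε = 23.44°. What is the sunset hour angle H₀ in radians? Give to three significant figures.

H₀ = 3.14 rad

Solar longitude: λ_s = 360° × (133 − 80)/365.25 = 52.238°.
sin δ = sin 23.44° × sin 52.238° = 0.31448, so δ = +18.329°.
Sunrise equation: cos H₀ = −tan φ · tan δ = -2.1650 ≤ −1, so the Sun never sets (polar day) and H₀ = π.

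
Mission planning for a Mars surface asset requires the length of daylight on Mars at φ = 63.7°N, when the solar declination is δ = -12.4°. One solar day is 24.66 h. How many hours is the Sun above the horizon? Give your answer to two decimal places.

8.71 h

cos H₀ = −tan φ · tan δ = −tan(+63.7°) × tan(-12.400°) = 0.4449, so H₀ = 1.1098 rad = 63.59°.
Daylight = 2H₀/(2π) × 24.66 h = (1.1098/π) × 24.66 = 8.71 h.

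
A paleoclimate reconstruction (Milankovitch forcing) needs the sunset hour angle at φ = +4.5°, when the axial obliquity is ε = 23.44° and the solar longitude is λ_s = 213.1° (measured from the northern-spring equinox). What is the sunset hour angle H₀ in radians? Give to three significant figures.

H₀ = 1.55 rad

Solar declination: sin δ = sin ε · sin λ_s = sin 23.44° × sin 213.1° = -0.21723, so δ = -12.547°.
cos H₀ = −tan φ · tan δ = −tan(+4.5°) × tan(-12.547°) = 0.0175, so H₀ = 1.5533 rad = 89.00°.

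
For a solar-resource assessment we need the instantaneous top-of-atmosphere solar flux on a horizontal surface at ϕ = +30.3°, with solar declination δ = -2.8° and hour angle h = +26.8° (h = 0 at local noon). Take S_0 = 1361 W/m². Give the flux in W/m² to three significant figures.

1.01e+03 W/m²

cos θ_z = sin ϕ sin δ + cos ϕ cos δ cos h = -0.024646 + 0.769735 = 0.745089.
Flux = S_0 · cos θ_z = 1361 × 0.745089 = 1014 W/m².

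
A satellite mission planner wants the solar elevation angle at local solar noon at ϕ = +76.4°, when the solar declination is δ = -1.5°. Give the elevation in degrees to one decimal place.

At local noon the hour angle is zero, so the zenith angle equals |ϕ − δ| = |+76.4° − (-1.500°)| = 77.900°.
Elevation = 90° − 77.900° = 12.1°.

12.1°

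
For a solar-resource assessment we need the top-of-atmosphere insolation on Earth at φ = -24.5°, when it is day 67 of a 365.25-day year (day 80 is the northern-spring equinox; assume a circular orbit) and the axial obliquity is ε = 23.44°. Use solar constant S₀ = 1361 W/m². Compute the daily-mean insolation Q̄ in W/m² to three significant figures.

Q̄ ≈ 418 W/m²

Solar longitude: λ_s = 360° × (67 − 80)/365.25 = -12.813°, i.e. -12.813° + 360° = 347.187°.
sin δ = sin 23.44° × sin 347.187° = -0.08822, so δ = -5.061°.
cos H₀ = −tan(-24.5°) tan(-5.061°) = -0.0404, H₀ = 1.6112 rad.
Bracket: H₀ sin φ sin δ + cos φ cos δ sin H₀ = 1.6112×-0.41469×-0.08822 + 0.90996×0.99610×0.99919 = 0.058944 + 0.905677 = 0.964621.
Q̄ = (S₀/π) × [bracket] = (1361/π) × 0.964621 = 417.9 W/m².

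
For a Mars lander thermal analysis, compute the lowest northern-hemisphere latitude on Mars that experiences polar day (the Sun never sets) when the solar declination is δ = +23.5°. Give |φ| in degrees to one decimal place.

|φ| = 66.5°

Polar day requires cos H₀ = −tan φ tan δ ≤ −1, i.e. tan φ tan δ ≥ 1.
The boundary is |tan φ| · |tan δ| = 1, so |φ| = 90° − |δ| = 90° − 23.5° = 66.5° in the northern hemisphere.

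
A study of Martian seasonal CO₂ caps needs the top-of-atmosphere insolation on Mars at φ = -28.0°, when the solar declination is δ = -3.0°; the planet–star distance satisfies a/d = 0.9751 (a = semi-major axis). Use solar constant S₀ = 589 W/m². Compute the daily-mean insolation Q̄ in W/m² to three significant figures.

Q̄ ≈ 164 W/m²

cos H₀ = −tan(-28.0°) tan(-3.000°) = -0.0279, H₀ = 1.5987 rad.
Bracket: H₀ sin φ sin δ + cos φ cos δ sin H₀ = 1.5987×-0.46947×-0.05234 + 0.88295×0.99863×0.99961 = 0.039283 + 0.881396 = 0.920679.
Inverse-square distance factor (a/d)² = 0.9751² = 0.950820.
Q̄ = (S₀/π) × 0.950820 × [bracket] = (589/π) × 0.950820 × 0.920679 = 164.1 W/m².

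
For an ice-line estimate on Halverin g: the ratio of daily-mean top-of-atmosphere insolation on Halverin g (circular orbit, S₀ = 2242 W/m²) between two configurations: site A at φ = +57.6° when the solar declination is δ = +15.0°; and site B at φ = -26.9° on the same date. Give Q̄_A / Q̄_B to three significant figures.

— Configuration A (φ=+57.6°):
cos H₀ = −tan(+57.6°) tan(+15.000°) = -0.4222, H₀ = 2.0067 rad.
Bracket: H₀ sin φ sin δ + cos φ cos δ sin H₀ = 2.0067×0.84433×0.25882 + 0.53583×0.96593×0.90649 = 0.438523 + 0.469176 = 0.907699.
Q̄ = (S₀/π) × [bracket] = (2242/π) × 0.907699 = 647.78 W/m².
— Configuration B (φ=-26.9°):
cos H₀ = −tan(-26.9°) tan(+15.000°) = 0.1359, H₀ = 1.4344 rad.
Bracket: H₀ sin φ sin δ + cos φ cos δ sin H₀ = 1.4344×-0.45243×0.25882 + 0.89180×0.96593×0.99072 = -0.167965 + 0.853422 = 0.685457.
Q̄ = (S₀/π) × [bracket] = (2242/π) × 0.685457 = 489.18 W/m².
Ratio Q̄_A / Q̄_B = 647.78 / 489.18 = 1.324.

Q̄_A / Q̄_B ≈ 1.32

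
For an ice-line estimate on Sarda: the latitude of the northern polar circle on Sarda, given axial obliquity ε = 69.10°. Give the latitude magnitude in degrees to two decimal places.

The polar circle is the lowest latitude that experiences at least one full rotation of continuous daylight at the northern-summer solstice; it lies at |φ| = 90° − ε = 90° − 69.10° = 20.90°.

20.90°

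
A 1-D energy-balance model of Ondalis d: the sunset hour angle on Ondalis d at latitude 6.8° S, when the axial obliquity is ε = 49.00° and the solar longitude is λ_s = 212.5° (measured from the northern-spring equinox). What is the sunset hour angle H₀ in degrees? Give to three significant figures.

Solar declination: sin δ = sin ε · sin λ_s = sin 49.00° × sin 212.5° = -0.40551, so δ = -23.923°.
cos H₀ = −tan φ · tan δ = −tan(-6.8°) × tan(-23.923°) = -0.0529, so H₀ = 1.6237 rad = 93.03°.

H₀ = 93.0°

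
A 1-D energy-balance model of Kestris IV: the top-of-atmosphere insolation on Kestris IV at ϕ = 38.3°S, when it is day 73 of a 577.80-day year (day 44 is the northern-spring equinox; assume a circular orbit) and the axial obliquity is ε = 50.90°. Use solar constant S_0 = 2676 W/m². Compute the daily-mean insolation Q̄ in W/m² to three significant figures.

Q̄ ≈ 462 W/m²

Solar longitude: L_s = 360° × (73 − 44)/577.80 = 18.069°.
sin δ = sin 50.90° × sin 18.069° = 0.24069, so δ = +13.928°.
cos h₀ = −tan(-38.3°) tan(+13.928°) = 0.1958, h₀ = 1.3737 rad.
Bracket: h₀ sin ϕ sin δ + cos ϕ cos δ sin h₀ = 1.3737×-0.61978×0.24069 + 0.78478×0.97060×0.98063 = -0.204921 + 0.746953 = 0.542032.
Q̄ = (S_0/π) × [bracket] = (2676/π) × 0.542032 = 461.7 W/m².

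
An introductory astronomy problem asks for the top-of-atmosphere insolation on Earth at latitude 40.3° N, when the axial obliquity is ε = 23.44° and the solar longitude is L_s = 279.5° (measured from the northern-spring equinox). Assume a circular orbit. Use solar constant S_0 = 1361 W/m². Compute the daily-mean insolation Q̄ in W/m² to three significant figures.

Q̄ ≈ 151 W/m²

Solar declination: sin δ = sin ε · sin L_s = sin 23.44° × sin 279.5° = -0.39233, so δ = -23.100°.
cos h₀ = −tan(+40.3°) tan(-23.100°) = 0.3617, h₀ = 1.2007 rad.
Bracket: h₀ sin ϕ sin δ + cos ϕ cos δ sin h₀ = 1.2007×0.64679×-0.39233 + 0.76267×0.91982×0.93229 = -0.304684 + 0.654019 = 0.349335.
Q̄ = (S_0/π) × [bracket] = (1361/π) × 0.349335 = 151.3 W/m².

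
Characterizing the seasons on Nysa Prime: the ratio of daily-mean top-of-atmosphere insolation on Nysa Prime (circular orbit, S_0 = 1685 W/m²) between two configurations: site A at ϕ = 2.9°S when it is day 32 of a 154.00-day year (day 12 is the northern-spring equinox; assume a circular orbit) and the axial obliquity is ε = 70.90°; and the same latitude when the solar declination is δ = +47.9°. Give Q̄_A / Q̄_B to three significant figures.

— Configuration A (ϕ=-2.9°):
Solar longitude: L_s = 360° × (32 − 12)/154.00 = 46.753°.
sin δ = sin 70.90° × sin 46.753° = 0.68831, so δ = +43.496°.
cos h₀ = −tan(-2.9°) tan(+43.496°) = 0.0481, h₀ = 1.5227 rad.
Bracket: h₀ sin ϕ sin δ + cos ϕ cos δ sin h₀ = 1.5227×-0.05059×0.68831 + 0.99872×0.72542×0.99884 = -0.053023 + 0.723651 = 0.670628.
Q̄ = (S_0/π) × [bracket] = (1685/π) × 0.670628 = 359.69 W/m².
— Configuration B (ϕ=-2.9°):
cos h₀ = −tan(-2.9°) tan(+47.900°) = 0.0561, h₀ = 1.5147 rad.
Bracket: h₀ sin ϕ sin δ + cos ϕ cos δ sin h₀ = 1.5147×-0.05059×0.74198 + 0.99872×0.67043×0.99843 = -0.056857 + 0.668521 = 0.611664.
Q̄ = (S_0/π) × [bracket] = (1685/π) × 0.611664 = 328.07 W/m².
Ratio Q̄_A / Q̄_B = 359.69 / 328.07 = 1.096.

Q̄_A / Q̄_B ≈ 1.10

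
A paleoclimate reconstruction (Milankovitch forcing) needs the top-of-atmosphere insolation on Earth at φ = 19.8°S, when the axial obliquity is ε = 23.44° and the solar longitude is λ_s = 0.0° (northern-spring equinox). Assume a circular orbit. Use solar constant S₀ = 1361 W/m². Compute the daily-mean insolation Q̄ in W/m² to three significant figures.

Solar declination: sin δ = sin ε · sin λ_s = sin 23.44° × sin 0.0° = 0.00000, so δ = +0.000°.
cos H₀ = −tan(-19.8°) tan(+0.000°) = 0.0000, H₀ = 1.5708 rad.
Bracket: H₀ sin φ sin δ + cos φ cos δ sin H₀ = 1.5708×-0.33874×0.00000 + 0.94088×1.00000×1.00000 = -0.000000 + 0.940880 = 0.940880.
Q̄ = (S₀/π) × [bracket] = (1361/π) × 0.940880 = 407.6 W/m².

Q̄ ≈ 408 W/m²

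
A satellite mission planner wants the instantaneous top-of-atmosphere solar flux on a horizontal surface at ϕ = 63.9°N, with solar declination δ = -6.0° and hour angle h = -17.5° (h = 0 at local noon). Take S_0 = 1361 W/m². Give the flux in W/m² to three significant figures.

cos θ_z = sin ϕ sin δ + cos ϕ cos δ cos h = -0.093869 + 0.417279 = 0.323410.
Flux = S_0 · cos θ_z = 1361 × 0.323410 = 440.2 W/m².

440 W/m²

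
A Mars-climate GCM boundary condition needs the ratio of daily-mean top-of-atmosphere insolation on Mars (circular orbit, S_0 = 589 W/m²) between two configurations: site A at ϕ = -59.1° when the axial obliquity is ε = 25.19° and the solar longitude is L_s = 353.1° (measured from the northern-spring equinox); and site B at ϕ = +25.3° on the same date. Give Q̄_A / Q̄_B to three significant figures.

— Configuration A (ϕ=-59.1°):
Solar declination: sin δ = sin ε · sin L_s = sin 25.19° × sin 353.1° = -0.05113, so δ = -2.931°.
cos h₀ = −tan(-59.1°) tan(-2.931°) = -0.0855, h₀ = 1.6564 rad.
Bracket: h₀ sin ϕ sin δ + cos ϕ cos δ sin h₀ = 1.6564×-0.85806×-0.05113 + 0.51354×0.99869×0.99633 = 0.072671 + 0.510985 = 0.583656.
Q̄ = (S_0/π) × [bracket] = (589/π) × 0.583656 = 109.43 W/m².
— Configuration B (ϕ=+25.3°):
cos h₀ = −tan(+25.3°) tan(-2.931°) = 0.0242, h₀ = 1.5466 rad.
Bracket: h₀ sin ϕ sin δ + cos ϕ cos δ sin h₀ = 1.5466×0.42736×-0.05113 + 0.90408×0.99869×0.99971 = -0.033795 + 0.902634 = 0.868839.
Q̄ = (S_0/π) × [bracket] = (589/π) × 0.868839 = 162.89 W/m².
Ratio Q̄_A / Q̄_B = 109.43 / 162.89 = 0.6718.

Q̄_A / Q̄_B ≈ 0.672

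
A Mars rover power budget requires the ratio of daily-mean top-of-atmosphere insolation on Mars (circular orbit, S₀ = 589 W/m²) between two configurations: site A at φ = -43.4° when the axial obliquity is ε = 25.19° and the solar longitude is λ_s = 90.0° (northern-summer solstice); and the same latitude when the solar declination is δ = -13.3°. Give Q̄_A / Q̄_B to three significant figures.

— Configuration A (φ=-43.4°):
Solar declination: sin δ = sin ε · sin λ_s = sin 25.19° × sin 90.0° = 0.42562, so δ = +25.190°.
cos H₀ = −tan(-43.4°) tan(+25.190°) = 0.4448, H₀ = 1.1099 rad.
Bracket: H₀ sin φ sin δ + cos φ cos δ sin H₀ = 1.1099×-0.68709×0.42562 + 0.72657×0.90490×0.89564 = -0.324578 + 0.588859 = 0.264281.
Q̄ = (S₀/π) × [bracket] = (589/π) × 0.264281 = 49.549 W/m².
— Configuration B (φ=-43.4°):
cos H₀ = −tan(-43.4°) tan(-13.300°) = -0.2235, H₀ = 1.7962 rad.
Bracket: H₀ sin φ sin δ + cos φ cos δ sin H₀ = 1.7962×-0.68709×-0.23005 + 0.72657×0.97318×0.97469 = 0.283916 + 0.689187 = 0.973103.
Q̄ = (S₀/π) × [bracket] = (589/π) × 0.973103 = 182.44 W/m².
Ratio Q̄_A / Q̄_B = 49.549 / 182.44 = 0.2716.

Q̄_A / Q̄_B ≈ 0.272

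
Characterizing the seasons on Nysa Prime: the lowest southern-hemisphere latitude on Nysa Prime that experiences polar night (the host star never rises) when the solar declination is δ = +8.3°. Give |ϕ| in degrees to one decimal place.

|ϕ| = 81.7°

Polar night requires cos h₀ = −tan ϕ tan δ ≥ 1, i.e. tan ϕ tan δ ≤ −1.
The boundary is |tan ϕ| · |tan δ| = 1, so |ϕ| = 90° − |δ| = 90° − 8.3° = 81.7° in the southern hemisphere.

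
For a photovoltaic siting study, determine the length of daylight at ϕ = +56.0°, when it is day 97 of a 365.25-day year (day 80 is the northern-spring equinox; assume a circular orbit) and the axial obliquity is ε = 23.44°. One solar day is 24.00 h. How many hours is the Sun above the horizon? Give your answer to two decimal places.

13.31 h

Solar longitude: L_s = 360° × (97 − 80)/365.25 = 16.756°.
sin δ = sin 23.44° × sin 16.756° = 0.11468, so δ = +6.585°.
cos h₀ = −tan ϕ · tan δ = −tan(+56.0°) × tan(+6.585°) = -0.1711, so h₀ = 1.7428 rad = 99.85°.
Daylight = 2h₀/(2π) × 24.00 h = (1.7428/π) × 24.00 = 13.31 h.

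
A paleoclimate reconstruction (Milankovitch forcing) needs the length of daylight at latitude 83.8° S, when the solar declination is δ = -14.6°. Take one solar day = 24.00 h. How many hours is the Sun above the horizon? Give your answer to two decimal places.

24.00 h

Sunrise equation: cos h₀ = −tan ϕ · tan δ = -2.3978 ≤ −1, so the Sun never sets (polar day) and h₀ = π.
Daylight = 2h₀/(2π) × 24.00 h = (3.1416/π) × 24.00 = 24.00 h.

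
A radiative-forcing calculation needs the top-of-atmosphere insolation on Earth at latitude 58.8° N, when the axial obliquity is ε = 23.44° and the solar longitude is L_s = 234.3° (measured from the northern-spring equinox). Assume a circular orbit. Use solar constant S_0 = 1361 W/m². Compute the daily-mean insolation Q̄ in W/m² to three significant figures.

Solar declination: sin δ = sin ε · sin L_s = sin 23.44° × sin 234.3° = -0.32304, so δ = -18.847°.
cos h₀ = −tan(+58.8°) tan(-18.847°) = 0.5636, h₀ = 0.9720 rad.
Bracket: h₀ sin ϕ sin δ + cos ϕ cos δ sin h₀ = 0.9720×0.85536×-0.32304 + 0.51803×0.94639×0.82604 = -0.268579 + 0.404973 = 0.136394.
Q̄ = (S_0/π) × [bracket] = (1361/π) × 0.136394 = 59.09 W/m².

Q̄ ≈ 59.1 W/m²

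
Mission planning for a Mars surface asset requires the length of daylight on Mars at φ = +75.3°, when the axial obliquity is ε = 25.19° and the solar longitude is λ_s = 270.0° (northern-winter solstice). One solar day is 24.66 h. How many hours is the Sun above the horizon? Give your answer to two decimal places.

Solar declination: sin δ = sin ε · sin λ_s = sin 25.19° × sin 270.0° = -0.42562, so δ = -25.190°.
cos H₀ = −tan φ · tan δ = 1.7929 ≥ 1, so the Sun never rises (polar night) and H₀ = 0.
Daylight = 2H₀/(2π) × 24.66 h = (0.0000/π) × 24.66 = 0.00 h.

0.00 h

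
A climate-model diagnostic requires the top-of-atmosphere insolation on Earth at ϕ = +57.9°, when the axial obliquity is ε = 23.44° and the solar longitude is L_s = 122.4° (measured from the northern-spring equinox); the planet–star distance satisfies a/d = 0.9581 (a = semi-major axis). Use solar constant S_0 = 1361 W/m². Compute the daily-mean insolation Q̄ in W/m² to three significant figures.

Solar declination: sin δ = sin ε · sin L_s = sin 23.44° × sin 122.4° = 0.33586, so δ = +19.625°.
cos h₀ = −tan(+57.9°) tan(+19.625°) = -0.5684, h₀ = 2.1754 rad.
Bracket: h₀ sin ϕ sin δ + cos ϕ cos δ sin h₀ = 2.1754×0.84712×0.33586 + 0.53140×0.94191×0.82273 = 0.618931 + 0.411802 = 1.030733.
Inverse-square distance factor (a/d)² = 0.9581² = 0.917956.
Q̄ = (S_0/π) × 0.917956 × [bracket] = (1361/π) × 0.917956 × 1.030733 = 409.9 W/m².

Q̄ ≈ 410 W/m²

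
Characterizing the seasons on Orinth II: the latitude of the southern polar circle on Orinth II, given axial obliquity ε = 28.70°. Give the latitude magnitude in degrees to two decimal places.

The polar circle is the lowest latitude that experiences at least one full rotation of continuous darkness at the northern-summer solstice; it lies at |φ| = 90° − ε = 90° − 28.70° = 61.30°.

61.30°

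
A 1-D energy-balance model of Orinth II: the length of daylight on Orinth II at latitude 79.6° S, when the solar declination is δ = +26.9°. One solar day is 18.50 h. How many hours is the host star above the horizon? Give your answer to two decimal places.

cos h₀ = −tan ϕ · tan δ = 2.7642 ≥ 1, so the host star never rises (polar night) and h₀ = 0.
Daylight = 2h₀/(2π) × 18.50 h = (0.0000/π) × 18.50 = 0.00 h.

0.00 h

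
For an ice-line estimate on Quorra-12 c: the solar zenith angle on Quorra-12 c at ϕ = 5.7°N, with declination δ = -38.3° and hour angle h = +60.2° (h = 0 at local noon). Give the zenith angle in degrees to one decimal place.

cos θ_z = sin ϕ sin δ + cos ϕ cos δ cos h = -0.061556 + 0.388085 = 0.326529.
θ_z = arccos(0.326529) = 70.9°.

θ_z = 70.9°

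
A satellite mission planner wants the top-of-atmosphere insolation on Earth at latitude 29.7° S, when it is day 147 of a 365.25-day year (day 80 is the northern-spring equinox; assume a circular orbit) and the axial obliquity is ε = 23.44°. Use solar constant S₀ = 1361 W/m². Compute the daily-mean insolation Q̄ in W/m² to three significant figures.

Q̄ ≈ 237 W/m²

Solar longitude: λ_s = 360° × (147 − 80)/365.25 = 66.037°.
sin δ = sin 23.44° × sin 66.037° = 0.36350, so δ = +21.315°.
cos H₀ = −tan(-29.7°) tan(+21.315°) = 0.2226, H₀ = 1.3464 rad.
Bracket: H₀ sin φ sin δ + cos φ cos δ sin H₀ = 1.3464×-0.49546×0.36350 + 0.86863×0.93159×0.97492 = -0.242486 + 0.788912 = 0.546426.
Q̄ = (S₀/π) × [bracket] = (1361/π) × 0.546426 = 236.7 W/m².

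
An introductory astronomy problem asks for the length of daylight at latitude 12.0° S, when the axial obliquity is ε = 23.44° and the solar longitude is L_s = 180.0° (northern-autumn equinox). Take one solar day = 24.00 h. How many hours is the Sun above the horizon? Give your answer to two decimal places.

12.00 h

Solar declination: sin δ = sin ε · sin L_s = sin 23.44° × sin 180.0° = 0.00000, so δ = +0.000°.
cos h₀ = −tan ϕ · tan δ = −tan(-12.0°) × tan(+0.000°) = 0.0000, so h₀ = 1.5708 rad = 90.00°.
Daylight = 2h₀/(2π) × 24.00 h = (1.5708/π) × 24.00 = 12.00 h.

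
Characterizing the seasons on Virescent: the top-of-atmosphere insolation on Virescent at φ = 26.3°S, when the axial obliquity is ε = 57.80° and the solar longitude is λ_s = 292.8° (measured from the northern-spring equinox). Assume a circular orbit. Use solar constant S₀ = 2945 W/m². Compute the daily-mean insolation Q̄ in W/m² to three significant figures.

Q̄ ≈ 1.14e+03 W/m²

Solar declination: sin δ = sin ε · sin λ_s = sin 57.80° × sin 292.8° = -0.78007, so δ = -51.267°.
cos H₀ = −tan(-26.3°) tan(-51.267°) = -0.6162, H₀ = 2.2347 rad.
Bracket: H₀ sin φ sin δ + cos φ cos δ sin H₀ = 2.2347×-0.44307×-0.78007 + 0.89649×0.62569×0.78760 = 0.772370 + 0.441784 = 1.214154.
Q̄ = (S₀/π) × [bracket] = (2945/π) × 1.214154 = 1138 W/m².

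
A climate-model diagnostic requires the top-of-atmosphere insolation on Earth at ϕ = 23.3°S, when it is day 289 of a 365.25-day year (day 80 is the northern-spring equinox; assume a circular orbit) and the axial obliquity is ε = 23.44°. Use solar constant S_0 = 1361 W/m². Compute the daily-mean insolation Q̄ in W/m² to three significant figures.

Q̄ ≈ 440 W/m²

Solar longitude: L_s = 360° × (289 − 80)/365.25 = 205.996°.
sin δ = sin 23.44° × sin 205.996° = -0.17435, so δ = -10.041°.
cos h₀ = −tan(-23.3°) tan(-10.041°) = -0.0763, h₀ = 1.6471 rad.
Bracket: h₀ sin ϕ sin δ + cos ϕ cos δ sin h₀ = 1.6471×-0.39555×-0.17435 + 0.91845×0.98468×0.99709 = 0.113591 + 0.901748 = 1.015339.
Q̄ = (S_0/π) × [bracket] = (1361/π) × 1.015339 = 439.9 W/m².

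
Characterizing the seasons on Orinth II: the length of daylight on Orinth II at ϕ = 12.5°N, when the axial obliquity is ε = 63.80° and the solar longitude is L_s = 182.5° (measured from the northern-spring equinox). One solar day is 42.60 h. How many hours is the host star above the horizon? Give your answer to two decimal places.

Solar declination: sin δ = sin ε · sin L_s = sin 63.80° × sin 182.5° = -0.03914, so δ = -2.243°.
cos h₀ = −tan ϕ · tan δ = −tan(+12.5°) × tan(-2.243°) = 0.0087, so h₀ = 1.5621 rad = 89.50°.
Daylight = 2h₀/(2π) × 42.60 h = (1.5621/π) × 42.60 = 21.18 h.

21.18 h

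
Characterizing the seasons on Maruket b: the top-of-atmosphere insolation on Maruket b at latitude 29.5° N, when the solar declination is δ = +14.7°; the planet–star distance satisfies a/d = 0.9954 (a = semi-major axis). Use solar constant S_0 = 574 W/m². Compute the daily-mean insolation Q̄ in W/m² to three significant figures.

Q̄ ≈ 190 W/m²

cos h₀ = −tan(+29.5°) tan(+14.700°) = -0.1484, h₀ = 1.7198 rad.
Bracket: h₀ sin ϕ sin δ + cos ϕ cos δ sin h₀ = 1.7198×0.49242×0.25376 + 0.87036×0.96727×0.98892 = 0.214900 + 0.832545 = 1.047445.
Inverse-square distance factor (a/d)² = 0.9954² = 0.990821.
Q̄ = (S_0/π) × 0.990821 × [bracket] = (574/π) × 0.990821 × 1.047445 = 189.6 W/m².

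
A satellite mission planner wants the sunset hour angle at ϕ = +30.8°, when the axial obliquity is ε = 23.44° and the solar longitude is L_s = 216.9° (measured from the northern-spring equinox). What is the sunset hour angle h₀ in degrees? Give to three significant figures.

h₀ = 81.6°

Solar declination: sin δ = sin ε · sin L_s = sin 23.44° × sin 216.9° = -0.23884, so δ = -13.818°.
cos h₀ = −tan ϕ · tan δ = −tan(+30.8°) × tan(-13.818°) = 0.1466, so h₀ = 1.4236 rad = 81.57°.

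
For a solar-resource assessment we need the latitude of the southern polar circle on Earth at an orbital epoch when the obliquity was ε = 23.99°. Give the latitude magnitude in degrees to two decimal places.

66.01°

The polar circle is the lowest latitude that experiences at least one full rotation of continuous darkness at the northern-summer solstice; it lies at |ϕ| = 90° − ε = 90° − 23.99° = 66.01°.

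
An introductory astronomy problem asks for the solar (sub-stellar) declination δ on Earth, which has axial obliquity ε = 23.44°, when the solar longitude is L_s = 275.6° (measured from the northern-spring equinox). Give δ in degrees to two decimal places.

δ = -23.32°

sin δ = sin ε · sin L_s = sin 23.44° × sin 275.6° = -0.395890.
δ = arcsin(-0.395890) = -23.32°.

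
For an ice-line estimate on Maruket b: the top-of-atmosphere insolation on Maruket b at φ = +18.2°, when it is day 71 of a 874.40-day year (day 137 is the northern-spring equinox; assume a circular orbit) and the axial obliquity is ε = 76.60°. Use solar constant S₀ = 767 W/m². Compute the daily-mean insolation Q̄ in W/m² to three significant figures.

Solar longitude: λ_s = 360° × (71 − 137)/874.40 = -27.173°, i.e. -27.173° + 360° = 332.827°.
sin δ = sin 76.60° × sin 332.827° = -0.44424, so δ = -26.375°.
cos H₀ = −tan(+18.2°) tan(-26.375°) = 0.1630, H₀ = 1.4070 rad.
Bracket: H₀ sin φ sin δ + cos φ cos δ sin H₀ = 1.4070×0.31233×-0.44424 + 0.94997×0.89591×0.98662 = -0.195221 + 0.839700 = 0.644479.
Q̄ = (S₀/π) × [bracket] = (767/π) × 0.644479 = 157.3 W/m².

Q̄ ≈ 157 W/m²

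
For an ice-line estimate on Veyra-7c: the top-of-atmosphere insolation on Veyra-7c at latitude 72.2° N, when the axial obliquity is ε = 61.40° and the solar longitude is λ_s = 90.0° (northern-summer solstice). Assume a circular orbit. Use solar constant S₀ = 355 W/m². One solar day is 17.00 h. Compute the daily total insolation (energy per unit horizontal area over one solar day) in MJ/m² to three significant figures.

18.2 MJ/m²

Solar declination: sin δ = sin ε · sin λ_s = sin 61.40° × sin 90.0° = 0.87798, so δ = +61.400°.
cos H₀ = −tan(+72.2°) tan(+61.400°) = -5.7126 ≤ −1 ⇒ polar day, H₀ = π.
Bracket: H₀ sin φ sin δ + cos φ cos δ sin H₀ = 3.1416×0.95213×0.87798 + 0.30570×0.47869×0.00000 = 2.626224 + 0.000000 = 2.626224.
Q̄ = (S₀/π) × [bracket] = (355/π) × 2.626224 = 296.76 W/m².
Daily total = Q̄ × 17.00 h × 3600 s/h = 296.76 × 17.00 × 3600 / 10⁶ = 18.16 MJ/m².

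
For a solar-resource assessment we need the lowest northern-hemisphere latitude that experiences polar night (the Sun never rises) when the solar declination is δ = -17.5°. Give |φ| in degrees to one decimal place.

Polar night requires cos H₀ = −tan φ tan δ ≥ 1, i.e. tan φ tan δ ≤ −1.
The boundary is |tan φ| · |tan δ| = 1, so |φ| = 90° − |δ| = 90° − 17.5° = 72.5° in the northern hemisphere.

|φ| = 72.5°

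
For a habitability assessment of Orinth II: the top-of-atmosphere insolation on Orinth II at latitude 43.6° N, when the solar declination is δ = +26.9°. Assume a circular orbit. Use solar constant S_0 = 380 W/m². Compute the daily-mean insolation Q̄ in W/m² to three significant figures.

cos h₀ = −tan(+43.6°) tan(+26.900°) = -0.4831, h₀ = 2.0750 rad.
Bracket: h₀ sin ϕ sin δ + cos ϕ cos δ sin h₀ = 2.0750×0.68962×0.45243 + 0.72417×0.89180×0.87555 = 0.647410 + 0.565443 = 1.212853.
Q̄ = (S_0/π) × [bracket] = (380/π) × 1.212853 = 146.7 W/m².

Q̄ ≈ 147 W/m²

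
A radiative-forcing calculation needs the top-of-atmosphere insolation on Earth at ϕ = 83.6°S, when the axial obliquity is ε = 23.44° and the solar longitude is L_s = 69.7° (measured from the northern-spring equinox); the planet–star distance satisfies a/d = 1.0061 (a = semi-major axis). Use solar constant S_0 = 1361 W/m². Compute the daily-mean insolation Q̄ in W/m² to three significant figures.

Q̄ ≈ 0.00 W/m²

Solar declination: sin δ = sin ε · sin L_s = sin 23.44° × sin 69.7° = 0.37308, so δ = +21.906°.
cos h₀ = −tan(-83.6°) tan(+21.906°) = 3.5849 ≥ 1 ⇒ polar night, h₀ = 0 and Q̄ = 0.
Inverse-square distance factor (a/d)² = 1.0061² = 1.012237.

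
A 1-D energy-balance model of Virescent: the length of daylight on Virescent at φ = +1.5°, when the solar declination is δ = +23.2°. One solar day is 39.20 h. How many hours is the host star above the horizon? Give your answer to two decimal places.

cos H₀ = −tan φ · tan δ = −tan(+1.5°) × tan(+23.200°) = -0.0112, so H₀ = 1.5820 rad = 90.64°.
Daylight = 2H₀/(2π) × 39.20 h = (1.5820/π) × 39.20 = 19.74 h.

19.74 h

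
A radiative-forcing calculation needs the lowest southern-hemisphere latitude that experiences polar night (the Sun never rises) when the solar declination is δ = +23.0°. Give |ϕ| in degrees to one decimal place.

|ϕ| = 67.0°

Polar night requires cos h₀ = −tan ϕ tan δ ≥ 1, i.e. tan ϕ tan δ ≤ −1.
The boundary is |tan ϕ| · |tan δ| = 1, so |ϕ| = 90° − |δ| = 90° − 23.0° = 67.0° in the southern hemisphere.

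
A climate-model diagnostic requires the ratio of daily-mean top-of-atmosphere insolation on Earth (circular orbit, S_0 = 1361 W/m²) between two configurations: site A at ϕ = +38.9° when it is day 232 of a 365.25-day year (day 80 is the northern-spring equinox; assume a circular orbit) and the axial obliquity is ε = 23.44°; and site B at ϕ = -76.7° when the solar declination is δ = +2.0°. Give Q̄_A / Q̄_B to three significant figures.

Q̄_A / Q̄_B ≈ 5.42

— Configuration A (ϕ=+38.9°):
Solar longitude: L_s = 360° × (232 − 80)/365.25 = 149.815°.
sin δ = sin 23.44° × sin 149.815° = 0.20000, so δ = +11.537°.
cos h₀ = −tan(+38.9°) tan(+11.537°) = -0.1647, h₀ = 1.7363 rad.
Bracket: h₀ sin ϕ sin δ + cos ϕ cos δ sin h₀ = 1.7363×0.62796×0.20000 + 0.77824×0.97980×0.98634 = 0.218065 + 0.752104 = 0.970169.
Q̄ = (S_0/π) × [bracket] = (1361/π) × 0.970169 = 420.30 W/m².
— Configuration B (ϕ=-76.7°):
cos h₀ = −tan(-76.7°) tan(+2.000°) = 0.1477, h₀ = 1.4225 rad.
Bracket: h₀ sin ϕ sin δ + cos ϕ cos δ sin h₀ = 1.4225×-0.97318×0.03490 + 0.23005×0.99939×0.98903 = -0.048314 + 0.227388 = 0.179074.
Q̄ = (S_0/π) × [bracket] = (1361/π) × 0.179074 = 77.578 W/m².
Ratio Q̄_A / Q̄_B = 420.30 / 77.578 = 5.418.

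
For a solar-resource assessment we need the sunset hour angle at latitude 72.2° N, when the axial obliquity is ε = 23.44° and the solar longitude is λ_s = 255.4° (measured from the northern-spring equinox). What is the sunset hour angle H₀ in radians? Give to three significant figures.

Solar declination: sin δ = sin ε · sin λ_s = sin 23.44° × sin 255.4° = -0.38494, so δ = -22.640°.
cos H₀ = −tan φ · tan δ = 1.2991 ≥ 1, so the Sun never rises (polar night) and H₀ = 0.

H₀ = 0.00 rad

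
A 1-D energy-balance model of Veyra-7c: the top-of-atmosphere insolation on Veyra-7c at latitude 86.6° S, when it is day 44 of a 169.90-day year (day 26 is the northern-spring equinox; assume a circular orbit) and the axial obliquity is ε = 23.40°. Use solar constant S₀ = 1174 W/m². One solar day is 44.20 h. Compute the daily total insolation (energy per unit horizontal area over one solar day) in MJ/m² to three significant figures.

0.00 MJ/m²

Solar longitude: λ_s = 360° × (44 − 26)/169.90 = 38.140°.
sin δ = sin 23.40° × sin 38.140° = 0.24527, so δ = +14.198°.
cos H₀ = −tan(-86.6°) tan(+14.198°) = 4.2585 ≥ 1 ⇒ polar night, H₀ = 0 and Q̄ = 0.
Daily total = Q̄ × 44.20 h × 3600 s/h = 0.00 MJ/m².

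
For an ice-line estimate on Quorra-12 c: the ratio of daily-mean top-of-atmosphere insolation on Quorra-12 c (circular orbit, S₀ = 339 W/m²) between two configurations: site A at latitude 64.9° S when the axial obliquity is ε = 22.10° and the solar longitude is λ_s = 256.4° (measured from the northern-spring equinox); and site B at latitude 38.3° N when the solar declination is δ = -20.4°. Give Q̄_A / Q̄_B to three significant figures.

— Configuration A (φ=-64.9°):
Solar declination: sin δ = sin ε · sin λ_s = sin 22.10° × sin 256.4° = -0.36568, so δ = -21.449°.
cos H₀ = −tan(-64.9°) tan(-21.449°) = -0.8387, H₀ = 2.5657 rad.
Bracket: H₀ sin φ sin δ + cos φ cos δ sin H₀ = 2.5657×-0.90557×-0.36568 + 0.42420×0.93074×0.54456 = 0.849629 + 0.215003 = 1.064632.
Q̄ = (S₀/π) × [bracket] = (339/π) × 1.064632 = 114.88 W/m².
— Configuration B (φ=+38.3°):
cos H₀ = −tan(+38.3°) tan(-20.400°) = 0.2937, H₀ = 1.2727 rad.
Bracket: H₀ sin φ sin δ + cos φ cos δ sin H₀ = 1.2727×0.61978×-0.34857 + 0.78478×0.93728×0.95590 = -0.274950 + 0.703120 = 0.428170.
Q̄ = (S₀/π) × [bracket] = (339/π) × 0.428170 = 46.203 W/m².
Ratio Q̄_A / Q̄_B = 114.88 / 46.203 = 2.486.

Q̄_A / Q̄_B ≈ 2.49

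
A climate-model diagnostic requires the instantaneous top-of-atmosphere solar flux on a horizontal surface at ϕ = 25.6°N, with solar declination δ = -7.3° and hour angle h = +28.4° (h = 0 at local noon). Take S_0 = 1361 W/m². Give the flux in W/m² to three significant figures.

996 W/m²

cos θ_z = sin ϕ sin δ + cos ϕ cos δ cos h = -0.054903 + 0.786866 = 0.731963.
Flux = S_0 · cos θ_z = 1361 × 0.731963 = 996.2 W/m².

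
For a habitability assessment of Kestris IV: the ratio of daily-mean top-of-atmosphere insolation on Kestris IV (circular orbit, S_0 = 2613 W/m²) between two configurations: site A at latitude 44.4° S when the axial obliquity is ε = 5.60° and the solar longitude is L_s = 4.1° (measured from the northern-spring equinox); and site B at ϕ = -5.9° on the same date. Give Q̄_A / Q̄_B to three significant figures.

— Configuration A (ϕ=-44.4°):
Solar declination: sin δ = sin ε · sin L_s = sin 5.60° × sin 4.1° = 0.00698, so δ = +0.400°.
cos h₀ = −tan(-44.4°) tan(+0.400°) = 0.0068, h₀ = 1.5640 rad.
Bracket: h₀ sin ϕ sin δ + cos ϕ cos δ sin h₀ = 1.5640×-0.69966×0.00698 + 0.71447×0.99998×0.99998 = -0.007638 + 0.714441 = 0.706803.
Q̄ = (S_0/π) × [bracket] = (2613/π) × 0.706803 = 587.88 W/m².
— Configuration B (ϕ=-5.9°):
cos h₀ = −tan(-5.9°) tan(+0.400°) = 0.0007, h₀ = 1.5701 rad.
Bracket: h₀ sin ϕ sin δ + cos ϕ cos δ sin h₀ = 1.5701×-0.10279×0.00698 + 0.99470×0.99998×1.00000 = -0.001127 + 0.994680 = 0.993553.
Q̄ = (S_0/π) × [bracket] = (2613/π) × 0.993553 = 826.38 W/m².
Ratio Q̄_A / Q̄_B = 587.88 / 826.38 = 0.7114.

Q̄_A / Q̄_B ≈ 0.711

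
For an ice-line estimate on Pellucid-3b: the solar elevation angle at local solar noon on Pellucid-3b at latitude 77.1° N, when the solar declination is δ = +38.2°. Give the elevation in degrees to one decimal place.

At local noon the hour angle is zero, so the zenith angle equals |φ − δ| = |+77.1° − (+38.200°)| = 38.900°.
Elevation = 90° − 38.900° = 51.1°.

51.1°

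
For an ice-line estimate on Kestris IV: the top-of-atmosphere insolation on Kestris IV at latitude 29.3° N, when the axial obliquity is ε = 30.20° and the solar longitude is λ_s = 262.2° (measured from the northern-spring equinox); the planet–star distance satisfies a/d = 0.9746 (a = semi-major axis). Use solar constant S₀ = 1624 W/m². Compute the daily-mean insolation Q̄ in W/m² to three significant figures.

Q̄ ≈ 203 W/m²

Solar declination: sin δ = sin ε · sin λ_s = sin 30.20° × sin 262.2° = -0.49837, so δ = -29.892°.
cos H₀ = −tan(+29.3°) tan(-29.892°) = 0.3226, H₀ = 1.2423 rad.
Bracket: H₀ sin φ sin δ + cos φ cos δ sin H₀ = 1.2423×0.48938×-0.49837 + 0.87207×0.86697×0.94654 = -0.302987 + 0.715640 = 0.412653.
Inverse-square distance factor (a/d)² = 0.9746² = 0.949845.
Q̄ = (S₀/π) × 0.949845 × [bracket] = (1624/π) × 0.949845 × 0.412653 = 202.6 W/m².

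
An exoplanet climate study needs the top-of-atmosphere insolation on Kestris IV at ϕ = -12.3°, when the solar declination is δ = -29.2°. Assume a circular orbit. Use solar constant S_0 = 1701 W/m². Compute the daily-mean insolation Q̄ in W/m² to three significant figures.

cos h₀ = −tan(-12.3°) tan(-29.200°) = -0.1219, h₀ = 1.6930 rad.
Bracket: h₀ sin ϕ sin δ + cos ϕ cos δ sin h₀ = 1.6930×-0.21303×-0.48786 + 0.97705×0.87292×0.99255 = 0.175951 + 0.846532 = 1.022483.
Q̄ = (S_0/π) × [bracket] = (1701/π) × 1.022483 = 553.6 W/m².

Q̄ ≈ 554 W/m²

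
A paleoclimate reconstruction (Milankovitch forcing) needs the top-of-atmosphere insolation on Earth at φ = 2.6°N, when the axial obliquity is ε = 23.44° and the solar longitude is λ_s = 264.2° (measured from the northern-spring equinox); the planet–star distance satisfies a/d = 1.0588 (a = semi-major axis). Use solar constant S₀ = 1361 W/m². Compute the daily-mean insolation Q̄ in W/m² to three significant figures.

Q̄ ≈ 432 W/m²

Solar declination: sin δ = sin ε · sin λ_s = sin 23.44° × sin 264.2° = -0.39575, so δ = -23.313°.
cos H₀ = −tan(+2.6°) tan(-23.313°) = 0.0196, H₀ = 1.5512 rad.
Bracket: H₀ sin φ sin δ + cos φ cos δ sin H₀ = 1.5512×0.04536×-0.39575 + 0.99897×0.91836×0.99981 = -0.027846 + 0.917240 = 0.889394.
Inverse-square distance factor (a/d)² = 1.0588² = 1.121057.
Q̄ = (S₀/π) × 1.121057 × [bracket] = (1361/π) × 1.121057 × 0.889394 = 431.9 W/m².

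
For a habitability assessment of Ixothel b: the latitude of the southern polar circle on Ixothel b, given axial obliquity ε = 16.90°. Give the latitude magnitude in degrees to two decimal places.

The polar circle is the lowest latitude that experiences at least one full rotation of continuous darkness at the northern-summer solstice; it lies at |ϕ| = 90° − ε = 90° − 16.90° = 73.10°.

73.10°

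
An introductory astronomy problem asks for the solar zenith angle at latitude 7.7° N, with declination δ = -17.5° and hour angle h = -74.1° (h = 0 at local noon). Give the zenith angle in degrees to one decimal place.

θ_z = 77.4°

cos θ_z = sin φ sin δ + cos φ cos δ cos h = -0.040290 + 0.258924 = 0.218634.
θ_z = arccos(0.218634) = 77.4°.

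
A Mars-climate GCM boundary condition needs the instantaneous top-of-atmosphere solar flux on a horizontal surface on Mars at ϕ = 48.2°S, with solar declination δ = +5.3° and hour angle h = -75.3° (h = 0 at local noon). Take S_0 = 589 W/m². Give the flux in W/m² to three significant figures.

58.6 W/m²

cos θ_z = sin ϕ sin δ + cos ϕ cos δ cos h = -0.068860 + 0.168415 = 0.099555.
Flux = S_0 · cos θ_z = 589 × 0.099555 = 58.64 W/m².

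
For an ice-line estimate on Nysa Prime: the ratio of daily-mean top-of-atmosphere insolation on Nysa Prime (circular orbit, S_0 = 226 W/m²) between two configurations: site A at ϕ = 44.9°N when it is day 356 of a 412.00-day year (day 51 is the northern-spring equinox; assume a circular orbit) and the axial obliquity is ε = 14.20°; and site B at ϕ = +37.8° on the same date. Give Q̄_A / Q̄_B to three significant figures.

— Configuration A (ϕ=+44.9°):
Solar longitude: L_s = 360° × (356 − 51)/412.00 = 266.505°.
sin δ = sin 14.20° × sin 266.505° = -0.24485, so δ = -14.173°.
cos h₀ = −tan(+44.9°) tan(-14.173°) = 0.2517, h₀ = 1.3164 rad.
Bracket: h₀ sin ϕ sin δ + cos ϕ cos δ sin h₀ = 1.3164×0.70587×-0.24485 + 0.70834×0.96956×0.96782 = -0.227516 + 0.664678 = 0.437162.
Q̄ = (S_0/π) × [bracket] = (226/π) × 0.437162 = 31.449 W/m².
— Configuration B (ϕ=+37.8°):
cos h₀ = −tan(+37.8°) tan(-14.173°) = 0.1959, h₀ = 1.3736 rad.
Bracket: h₀ sin ϕ sin δ + cos ϕ cos δ sin h₀ = 1.3736×0.61291×-0.24485 + 0.79016×0.96956×0.98063 = -0.206138 + 0.751268 = 0.545130.
Q̄ = (S_0/π) × [bracket] = (226/π) × 0.545130 = 39.216 W/m².
Ratio Q̄_A / Q̄_B = 31.449 / 39.216 = 0.8019.

Q̄_A / Q̄_B ≈ 0.802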